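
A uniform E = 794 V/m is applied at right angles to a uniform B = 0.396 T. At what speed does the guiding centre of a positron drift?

In crossed fields the guiding centre drifts at v_d = |E×B|/B² = E/B, independent of charge and mass.
v_d = 794/0.396 = 2010 m/s.

v_d ≈ 2010 m/s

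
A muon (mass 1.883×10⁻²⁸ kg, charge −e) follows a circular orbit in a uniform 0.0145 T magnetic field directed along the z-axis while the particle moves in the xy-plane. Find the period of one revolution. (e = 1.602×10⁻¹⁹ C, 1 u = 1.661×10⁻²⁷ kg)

The cyclotron period depends only on m, q, B: T = 2πm/(|q|B).
T = 2π(1.883×10⁻²⁸)/((1.602×10⁻¹⁹)(0.0145)) ≈ 5.09×10⁻⁷ s.

T ≈ 5.09×10⁻⁷ s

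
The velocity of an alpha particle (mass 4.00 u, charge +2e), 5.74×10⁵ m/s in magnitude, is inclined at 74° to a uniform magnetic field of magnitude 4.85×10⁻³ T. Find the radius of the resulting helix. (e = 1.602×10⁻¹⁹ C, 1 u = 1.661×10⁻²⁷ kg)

v⊥ = v sinθ = 5.74×10⁵·sin74° ≈ 5.518×10⁵ m/s.
r = m v⊥/(|q|B) = (6.644×10⁻²⁷)(5.518×10⁵)/((3.204×10⁻¹⁹)(4.85×10⁻³)) ≈ 2.36 m.

r ≈ 2.36 m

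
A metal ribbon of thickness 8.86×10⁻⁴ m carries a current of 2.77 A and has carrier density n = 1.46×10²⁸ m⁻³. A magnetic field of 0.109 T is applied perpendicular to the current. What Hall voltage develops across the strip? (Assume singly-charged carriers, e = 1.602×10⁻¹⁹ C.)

V_H = IB/(n e t).
V_H = (2.77)(0.109)/((1.46×10²⁸)(1.602×10⁻¹⁹)(8.86×10⁻⁴)) ≈ 1.46×10⁻⁷ V.

V_H ≈ 1.46×10⁻⁷ V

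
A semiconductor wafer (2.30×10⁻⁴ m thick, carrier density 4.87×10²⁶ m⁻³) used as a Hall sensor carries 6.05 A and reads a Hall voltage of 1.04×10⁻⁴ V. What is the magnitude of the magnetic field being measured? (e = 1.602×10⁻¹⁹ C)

From V_H = IB/(n e t), B = V_H n e t / I.
B = (1.04×10⁻⁴)(4.87×10²⁶)(1.602×10⁻¹⁹)(2.30×10⁻⁴)/6.05 ≈ 0.308 T.

B ≈ 0.308 T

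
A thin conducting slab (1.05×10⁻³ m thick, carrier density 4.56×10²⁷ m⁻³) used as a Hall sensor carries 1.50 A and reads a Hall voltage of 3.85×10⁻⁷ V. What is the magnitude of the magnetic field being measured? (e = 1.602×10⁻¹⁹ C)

B ≈ 0.197 T

From V_H = IB/(n e t), B = V_H n e t / I.
B = (3.85×10⁻⁷)(4.56×10²⁷)(1.602×10⁻¹⁹)(1.05×10⁻³)/1.50 ≈ 0.197 T.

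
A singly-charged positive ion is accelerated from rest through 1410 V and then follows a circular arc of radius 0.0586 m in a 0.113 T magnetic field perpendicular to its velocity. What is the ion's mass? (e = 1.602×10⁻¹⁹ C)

m ≈ 2.49×10⁻²⁷ kg

Combine |q|V = ½mv² and r = mv/(|q|B): eliminate v to get m = qB²r²/(2V).
m = (1.602×10⁻¹⁹)(0.113)²(0.0586)²/(2·1410) ≈ 2.49×10⁻²⁷ kg.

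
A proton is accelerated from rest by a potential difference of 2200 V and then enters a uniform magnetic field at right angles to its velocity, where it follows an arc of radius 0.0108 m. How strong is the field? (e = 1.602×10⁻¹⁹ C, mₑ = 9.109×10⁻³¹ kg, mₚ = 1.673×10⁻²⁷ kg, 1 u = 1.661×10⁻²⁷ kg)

B ≈ 0.628 T

v = √(2|q|V/m) = √(2·1.602×10⁻¹⁹·2200/1.673×10⁻²⁷) ≈ 6.491×10⁵ m/s.
B = mv/(|q|r) = (1.673×10⁻²⁷)(6.491×10⁵)/((1.602×10⁻¹⁹)(0.0108)) ≈ 0.628 T.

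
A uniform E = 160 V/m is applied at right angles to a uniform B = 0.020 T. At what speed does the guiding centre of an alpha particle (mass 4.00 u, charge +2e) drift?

v_d ≈ 8000 m/s

The steady drift has the magnetic force balancing the electric force, so v_d = E/B.
v_d = 160/0.020 = 8000 m/s.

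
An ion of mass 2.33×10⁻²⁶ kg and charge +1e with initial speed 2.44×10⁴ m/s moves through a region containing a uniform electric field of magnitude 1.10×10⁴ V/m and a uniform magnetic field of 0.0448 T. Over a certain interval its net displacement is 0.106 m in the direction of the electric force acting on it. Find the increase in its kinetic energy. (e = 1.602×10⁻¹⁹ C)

The magnetic force is always ⟂ v and does no work; only the electric force changes KE.
ΔKE = F_E · d = |q|E d = (1.602×10⁻¹⁹)(1.10×10⁴)(0.106) ≈ 1.87×10⁻¹⁶ J.

ΔKE ≈ 1.87×10⁻¹⁶ J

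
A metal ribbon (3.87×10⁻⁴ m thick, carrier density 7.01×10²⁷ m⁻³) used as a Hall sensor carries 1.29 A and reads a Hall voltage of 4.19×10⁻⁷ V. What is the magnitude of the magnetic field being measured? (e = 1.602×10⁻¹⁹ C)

From V_H = IB/(n e t), B = V_H n e t / I.
B = (4.19×10⁻⁷)(7.01×10²⁷)(1.602×10⁻¹⁹)(3.87×10⁻⁴)/1.29 ≈ 0.141 T.

B ≈ 0.141 T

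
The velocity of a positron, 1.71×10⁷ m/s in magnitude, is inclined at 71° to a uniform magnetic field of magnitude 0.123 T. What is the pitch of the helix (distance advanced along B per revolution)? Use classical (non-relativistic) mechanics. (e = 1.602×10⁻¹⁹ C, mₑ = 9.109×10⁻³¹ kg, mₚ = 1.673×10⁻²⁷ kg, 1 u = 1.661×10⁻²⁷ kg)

p ≈ 1.62×10⁻³ m

v∥ = v cosθ = 1.71×10⁷·cos71° ≈ 5.567×10⁶ m/s.
T = 2πm/(|q|B) = 2π(9.109×10⁻³¹)/((1.602×10⁻¹⁹)(0.123)) ≈ 2.905×10⁻¹⁰ s.
pitch = v∥ T = (5.567×10⁶)(2.905×10⁻¹⁰) ≈ 1.62×10⁻³ m.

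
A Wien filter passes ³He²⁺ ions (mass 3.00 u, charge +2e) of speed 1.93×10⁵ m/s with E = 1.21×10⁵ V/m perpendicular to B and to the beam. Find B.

B = 0.627 T

Balance of forces in the selector: qE = qvB ⇒ B = E/v.
B = 1.21×10⁵/1.93×10⁵ = 0.627 T.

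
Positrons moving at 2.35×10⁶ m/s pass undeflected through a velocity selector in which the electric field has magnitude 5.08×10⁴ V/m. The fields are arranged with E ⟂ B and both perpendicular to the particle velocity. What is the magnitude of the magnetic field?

Balance of forces in the selector: qE = qvB ⇒ B = E/v.
B = 5.08×10⁴/2.35×10⁶ = 0.0216 T.

B = 0.0216 T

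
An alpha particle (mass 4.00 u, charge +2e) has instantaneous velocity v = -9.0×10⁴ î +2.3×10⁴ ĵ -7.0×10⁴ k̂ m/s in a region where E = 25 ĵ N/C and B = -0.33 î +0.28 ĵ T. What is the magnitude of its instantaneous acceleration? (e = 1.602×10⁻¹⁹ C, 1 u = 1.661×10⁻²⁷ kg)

v×B = (1.96×10⁴, 2.31×10⁴, -1.76×10⁴) N/C.
E + v×B = (1.96×10⁴, 2.31×10⁴, -1.76×10⁴) N/C.
F = q(E + v×B) = (3.204×10⁻¹⁹ C)·(1.96×10⁴, 2.31×10⁴, -1.76×10⁴) = (6.28×10⁻¹⁵, 7.41×10⁻¹⁵, -5.64×10⁻¹⁵) N.
|a| = |F|/m = 1.123×10⁻¹⁴/6.644×10⁻²⁷ ≈ 1.69×10¹² m/s².

|a| ≈ 1.69×10¹² m/s²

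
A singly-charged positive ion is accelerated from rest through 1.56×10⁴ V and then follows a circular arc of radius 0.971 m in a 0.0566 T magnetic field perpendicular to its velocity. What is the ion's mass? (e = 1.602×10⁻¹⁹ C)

m ≈ 1.55×10⁻²⁶ kg

Combine |q|V = ½mv² and r = mv/(|q|B): eliminate v to get m = qB²r²/(2V).
m = (1.602×10⁻¹⁹)(0.0566)²(0.971)²/(2·1.56×10⁴) ≈ 1.55×10⁻²⁶ kg.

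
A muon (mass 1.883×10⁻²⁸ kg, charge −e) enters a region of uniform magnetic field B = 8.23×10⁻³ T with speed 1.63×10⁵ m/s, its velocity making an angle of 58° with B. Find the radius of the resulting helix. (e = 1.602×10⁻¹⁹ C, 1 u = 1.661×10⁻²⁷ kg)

v⊥ = v sinθ = 1.63×10⁵·sin58° ≈ 1.382×10⁵ m/s.
r = m v⊥/(|q|B) = (1.883×10⁻²⁸)(1.382×10⁵)/((1.602×10⁻¹⁹)(8.23×10⁻³)) ≈ 0.0197 m.

r ≈ 0.0197 m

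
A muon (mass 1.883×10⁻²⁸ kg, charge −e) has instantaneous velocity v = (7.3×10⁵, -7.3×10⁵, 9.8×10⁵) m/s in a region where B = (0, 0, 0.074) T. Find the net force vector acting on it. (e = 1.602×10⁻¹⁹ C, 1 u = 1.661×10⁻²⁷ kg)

v×B = (-5.40×10⁴, -5.40×10⁴, 0) N/C.
F = q v×B = (−1.602×10⁻¹⁹ C)·(-5.40×10⁴, -5.40×10⁴, 0) = (8.65×10⁻¹⁵, 8.65×10⁻¹⁵, 0) N.

F ≈ (8.65×10⁻¹⁵, 8.65×10⁻¹⁵, 0) N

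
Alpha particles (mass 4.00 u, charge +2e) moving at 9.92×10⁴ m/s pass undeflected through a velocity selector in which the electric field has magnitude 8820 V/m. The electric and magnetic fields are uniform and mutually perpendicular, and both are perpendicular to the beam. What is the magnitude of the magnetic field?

Balance of forces in the selector: qE = qvB ⇒ B = E/v.
B = 8820/9.92×10⁴ = 0.0889 T.

B = 0.0889 T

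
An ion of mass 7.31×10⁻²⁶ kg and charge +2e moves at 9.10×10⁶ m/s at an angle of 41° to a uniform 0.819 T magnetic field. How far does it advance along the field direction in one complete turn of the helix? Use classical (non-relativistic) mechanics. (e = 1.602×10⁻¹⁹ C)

p ≈ 12.0 m

v∥ = v cosθ = 9.10×10⁶·cos41° ≈ 6.868×10⁶ m/s.
T = 2πm/(|q|B) = 2π(7.31×10⁻²⁶)/((3.204×10⁻¹⁹)(0.819)) ≈ 1.750×10⁻⁶ s.
pitch = v∥ T = (6.868×10⁶)(1.750×10⁻⁶) ≈ 12.0 m.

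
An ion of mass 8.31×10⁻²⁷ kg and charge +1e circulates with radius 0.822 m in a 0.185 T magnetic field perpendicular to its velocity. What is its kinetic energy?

KE ≈ 3.57×10⁻¹⁴ J

v = |q|Br/m, then KE = ½mv² = (qBr)²/(2m).
v = (1.602×10⁻¹⁹)(0.185)(0.822)/8.31×10⁻²⁷ ≈ 2.932×10⁶ m/s.
KE = ½(8.31×10⁻²⁷)(2.932×10⁶)² ≈ 3.57×10⁻¹⁴ J.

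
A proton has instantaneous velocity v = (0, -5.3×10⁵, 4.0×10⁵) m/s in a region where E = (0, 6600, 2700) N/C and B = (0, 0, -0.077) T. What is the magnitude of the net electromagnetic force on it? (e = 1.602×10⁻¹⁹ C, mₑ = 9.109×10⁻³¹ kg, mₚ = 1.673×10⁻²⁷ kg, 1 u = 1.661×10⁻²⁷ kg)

|F| ≈ 6.64×10⁻¹⁵ N

v×B = (4.08×10⁴, 0, 0) N/C.
E + v×B = (4.08×10⁴, 6600, 2700) N/C.
F = q(E + v×B) = (1.602×10⁻¹⁹ C)·(4.08×10⁴, 6600, 2700) = (6.54×10⁻¹⁵, 1.06×10⁻¹⁵, 4.33×10⁻¹⁶) N.
|F| = 6.64×10⁻¹⁵ N.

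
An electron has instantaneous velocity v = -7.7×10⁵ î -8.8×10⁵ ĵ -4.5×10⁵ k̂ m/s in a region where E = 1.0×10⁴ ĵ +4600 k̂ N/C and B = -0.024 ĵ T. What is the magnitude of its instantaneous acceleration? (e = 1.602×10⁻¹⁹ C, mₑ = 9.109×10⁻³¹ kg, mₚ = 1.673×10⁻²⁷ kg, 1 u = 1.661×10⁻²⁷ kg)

v×B = (-1.08×10⁴, 0, 1.85×10⁴) N/C.
E + v×B = (-1.08×10⁴, 1.00×10⁴, 2.31×10⁴) N/C.
F = q(E + v×B) = (−1.602×10⁻¹⁹ C)·(-1.08×10⁴, 1.00×10⁴, 2.31×10⁴) = (1.73×10⁻¹⁵, -1.60×10⁻¹⁵, -3.70×10⁻¹⁵) N.
|a| = |F|/m = 4.385×10⁻¹⁵/9.109×10⁻³¹ ≈ 4.81×10¹⁵ m/s².

|a| ≈ 4.81×10¹⁵ m/s²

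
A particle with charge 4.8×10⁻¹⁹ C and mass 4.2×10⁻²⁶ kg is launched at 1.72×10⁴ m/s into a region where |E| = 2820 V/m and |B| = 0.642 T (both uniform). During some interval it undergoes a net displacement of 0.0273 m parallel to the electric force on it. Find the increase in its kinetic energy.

The magnetic force is always ⟂ v and does no work; only the electric force changes KE.
ΔKE = F_E · d = |q|E d = (4.8×10⁻¹⁹)(2820)(0.0273) ≈ 3.70×10⁻¹⁷ J.

ΔKE ≈ 3.70×10⁻¹⁷ J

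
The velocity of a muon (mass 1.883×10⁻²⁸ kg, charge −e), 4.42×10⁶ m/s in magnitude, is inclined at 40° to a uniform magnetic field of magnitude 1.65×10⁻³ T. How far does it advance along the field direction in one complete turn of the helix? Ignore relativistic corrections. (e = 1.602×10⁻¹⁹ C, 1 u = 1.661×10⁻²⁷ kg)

p ≈ 15.2 m

v∥ = v cosθ = 4.42×10⁶·cos40° ≈ 3.386×10⁶ m/s.
T = 2πm/(|q|B) = 2π(1.883×10⁻²⁸)/((1.602×10⁻¹⁹)(1.65×10⁻³)) ≈ 4.476×10⁻⁶ s.
pitch = v∥ T = (3.386×10⁶)(4.476×10⁻⁶) ≈ 15.2 m.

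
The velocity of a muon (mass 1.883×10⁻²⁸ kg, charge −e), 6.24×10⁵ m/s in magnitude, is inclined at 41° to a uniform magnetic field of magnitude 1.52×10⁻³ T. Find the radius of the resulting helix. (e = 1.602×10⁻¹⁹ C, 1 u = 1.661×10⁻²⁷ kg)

r ≈ 0.317 m

v⊥ = v sinθ = 6.24×10⁵·sin41° ≈ 4.094×10⁵ m/s.
r = m v⊥/(|q|B) = (1.883×10⁻²⁸)(4.094×10⁵)/((1.602×10⁻¹⁹)(1.52×10⁻³)) ≈ 0.317 m.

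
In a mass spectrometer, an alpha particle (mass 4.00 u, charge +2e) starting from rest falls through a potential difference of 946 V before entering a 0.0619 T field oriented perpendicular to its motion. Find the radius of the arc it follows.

r ≈ 0.101 m

Acceleration: |q|V = ½mv² ⇒ v = √(2|q|V/m) = √(2·3.204×10⁻¹⁹·946/6.644×10⁻²⁷) ≈ 3.021×10⁵ m/s.
In the field: r = mv/(|q|B) = (6.644×10⁻²⁷)(3.021×10⁵)/((3.204×10⁻¹⁹)(0.0619)) ≈ 0.101 m.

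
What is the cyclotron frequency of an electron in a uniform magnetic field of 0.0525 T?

f ≈ 1.47×10⁹ Hz

f = |q|B/(2πm).
f = (1.602×10⁻¹⁹)(0.0525)/(2π·9.109×10⁻³¹) ≈ 1.47×10⁹ Hz.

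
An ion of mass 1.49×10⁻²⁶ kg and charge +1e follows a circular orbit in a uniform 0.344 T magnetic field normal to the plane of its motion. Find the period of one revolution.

The cyclotron period depends only on m, q, B: T = 2πm/(|q|B).
T = 2π(1.49×10⁻²⁶)/((1.602×10⁻¹⁹)(0.344)) ≈ 1.70×10⁻⁶ s.

T ≈ 1.70×10⁻⁶ s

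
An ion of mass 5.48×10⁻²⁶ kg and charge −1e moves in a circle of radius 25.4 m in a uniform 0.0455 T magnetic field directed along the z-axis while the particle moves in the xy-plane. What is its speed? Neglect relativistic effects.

From |q|vB = mv²/r, v = |q|Br/m.
v = (1.602×10⁻¹⁹)(0.0455)(25.4)/5.48×10⁻²⁶ ≈ 3.38×10⁶ m/s.

v ≈ 3.38×10⁶ m/s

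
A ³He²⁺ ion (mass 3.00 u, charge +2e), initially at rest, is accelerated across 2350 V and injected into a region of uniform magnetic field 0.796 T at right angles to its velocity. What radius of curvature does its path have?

Acceleration: |q|V = ½mv² ⇒ v = √(2|q|V/m) = √(2·3.204×10⁻¹⁹·2350/4.983×10⁻²⁷) ≈ 5.497×10⁵ m/s.
In the field: r = mv/(|q|B) = (4.983×10⁻²⁷)(5.497×10⁵)/((3.204×10⁻¹⁹)(0.796)) ≈ 0.0107 m.

r ≈ 0.0107 m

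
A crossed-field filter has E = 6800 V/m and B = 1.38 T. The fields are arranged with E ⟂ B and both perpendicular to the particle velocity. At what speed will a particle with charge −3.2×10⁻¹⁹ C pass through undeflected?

v = 4930 m/s

Straight-line motion ⇒ electric and magnetic forces cancel, so E = vB.
v = E/B = 6800/1.38 = 4930 m/s.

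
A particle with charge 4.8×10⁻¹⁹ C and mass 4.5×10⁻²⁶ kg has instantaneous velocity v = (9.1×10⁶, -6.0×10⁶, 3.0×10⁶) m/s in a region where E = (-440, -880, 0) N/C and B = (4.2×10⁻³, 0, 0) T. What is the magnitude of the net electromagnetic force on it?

v×B = (0, 1.26×10⁴, 2.52×10⁴) N/C.
E + v×B = (-440, 1.17×10⁴, 2.52×10⁴) N/C.
F = q(E + v×B) = (4.8×10⁻¹⁹ C)·(-440, 1.17×10⁴, 2.52×10⁴) = (-2.11×10⁻¹⁶, 5.63×10⁻¹⁵, 1.21×10⁻¹⁴) N.
|F| = 1.33×10⁻¹⁴ N.

|F| ≈ 1.33×10⁻¹⁴ N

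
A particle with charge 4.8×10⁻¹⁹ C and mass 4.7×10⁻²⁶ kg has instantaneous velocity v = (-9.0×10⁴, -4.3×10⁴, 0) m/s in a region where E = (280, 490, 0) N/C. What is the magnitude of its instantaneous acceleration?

Only an electric field acts, so F = qE = (4.8×10⁻¹⁹ C)·(280, 490, 0) = (1.34×10⁻¹⁶, 2.35×10⁻¹⁶, 0) N.
|a| = |F|/m = 2.709×10⁻¹⁶/4.7×10⁻²⁶ ≈ 5.76×10⁹ m/s².

|a| ≈ 5.76×10⁹ m/s²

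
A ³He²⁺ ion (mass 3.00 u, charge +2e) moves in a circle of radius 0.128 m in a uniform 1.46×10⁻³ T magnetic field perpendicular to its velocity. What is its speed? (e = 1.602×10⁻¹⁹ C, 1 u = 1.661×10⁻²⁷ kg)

From |q|vB = mv²/r, v = |q|Br/m.
v = (3.204×10⁻¹⁹)(1.46×10⁻³)(0.128)/4.983×10⁻²⁷ ≈ 1.20×10⁴ m/s.

v ≈ 1.20×10⁴ m/s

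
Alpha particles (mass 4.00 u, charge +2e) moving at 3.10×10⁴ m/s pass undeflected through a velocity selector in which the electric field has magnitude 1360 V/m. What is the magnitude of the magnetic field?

Balance of forces in the selector: qE = qvB ⇒ B = E/v.
B = 1360/3.10×10⁴ = 0.0439 T.

B = 0.0439 T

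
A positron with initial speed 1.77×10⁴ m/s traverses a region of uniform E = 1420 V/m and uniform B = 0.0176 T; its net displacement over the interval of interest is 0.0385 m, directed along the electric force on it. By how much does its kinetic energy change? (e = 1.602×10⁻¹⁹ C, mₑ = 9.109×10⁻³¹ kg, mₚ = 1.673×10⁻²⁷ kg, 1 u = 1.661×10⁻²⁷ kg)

ΔKE ≈ 8.76×10⁻¹⁸ J

The magnetic force is always ⟂ v and does no work; only the electric force changes KE.
ΔKE = F_E · d = |q|E d = (1.602×10⁻¹⁹)(1420)(0.0385) ≈ 8.76×10⁻¹⁸ J.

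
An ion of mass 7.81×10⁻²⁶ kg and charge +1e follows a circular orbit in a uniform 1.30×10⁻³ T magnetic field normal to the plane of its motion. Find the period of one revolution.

T ≈ 2.36×10⁻³ s

The cyclotron period depends only on m, q, B: T = 2πm/(|q|B).
T = 2π(7.81×10⁻²⁶)/((1.602×10⁻¹⁹)(1.30×10⁻³)) ≈ 2.36×10⁻³ s.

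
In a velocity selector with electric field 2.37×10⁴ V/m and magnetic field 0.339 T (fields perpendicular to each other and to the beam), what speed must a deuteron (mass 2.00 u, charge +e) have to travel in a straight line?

v = 6.99×10⁴ m/s

For undeflected motion the electric and magnetic forces balance: qE = qvB.
v = E/B = 2.37×10⁴/0.339 = 6.99×10⁴ m/s.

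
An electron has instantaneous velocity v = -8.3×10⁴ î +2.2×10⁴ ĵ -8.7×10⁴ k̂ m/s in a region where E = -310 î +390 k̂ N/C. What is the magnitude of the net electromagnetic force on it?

Only an electric field acts, so F = qE = (−1.602×10⁻¹⁹ C)·(-310, 0, 390) = (4.97×10⁻¹⁷, 0, -6.25×10⁻¹⁷) N.
|F| = 7.98×10⁻¹⁷ N.

|F| ≈ 7.98×10⁻¹⁷ N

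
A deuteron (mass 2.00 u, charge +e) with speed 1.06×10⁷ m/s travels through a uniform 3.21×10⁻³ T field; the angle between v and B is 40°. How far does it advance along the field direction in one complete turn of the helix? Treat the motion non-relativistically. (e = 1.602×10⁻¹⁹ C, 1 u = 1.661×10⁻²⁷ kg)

p ≈ 330 m

v∥ = v cosθ = 1.06×10⁷·cos40° ≈ 8.120×10⁶ m/s.
T = 2πm/(|q|B) = 2π(3.322×10⁻²⁷)/((1.602×10⁻¹⁹)(3.21×10⁻³)) ≈ 4.059×10⁻⁵ s.
pitch = v∥ T = (8.120×10⁶)(4.059×10⁻⁵) ≈ 330 m.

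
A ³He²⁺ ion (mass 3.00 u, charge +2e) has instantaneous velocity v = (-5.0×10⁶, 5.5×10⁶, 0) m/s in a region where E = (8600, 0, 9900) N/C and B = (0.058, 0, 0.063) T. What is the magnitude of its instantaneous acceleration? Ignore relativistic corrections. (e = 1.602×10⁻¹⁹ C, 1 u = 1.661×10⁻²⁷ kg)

|a| ≈ 3.64×10¹³ m/s²

v×B = (3.46×10⁵, 3.15×10⁵, -3.19×10⁵) N/C.
E + v×B = (3.55×10⁵, 3.15×10⁵, -3.09×10⁵) N/C.
F = q(E + v×B) = (3.204×10⁻¹⁹ C)·(3.55×10⁵, 3.15×10⁵, -3.09×10⁵) = (1.14×10⁻¹³, 1.01×10⁻¹³, -9.90×10⁻¹⁴) N.
|a| = |F|/m = 1.815×10⁻¹³/4.983×10⁻²⁷ ≈ 3.64×10¹³ m/s².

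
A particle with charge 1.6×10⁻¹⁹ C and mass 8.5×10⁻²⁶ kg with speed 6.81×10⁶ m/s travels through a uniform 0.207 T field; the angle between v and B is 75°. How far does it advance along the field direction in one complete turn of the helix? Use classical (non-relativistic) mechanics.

p ≈ 28.4 m

v∥ = v cosθ = 6.81×10⁶·cos75° ≈ 1.763×10⁶ m/s.
T = 2πm/(|q|B) = 2π(8.5×10⁻²⁶)/((1.6×10⁻¹⁹)(0.207)) ≈ 1.613×10⁻⁵ s.
pitch = v∥ T = (1.763×10⁶)(1.613×10⁻⁵) ≈ 28.4 m.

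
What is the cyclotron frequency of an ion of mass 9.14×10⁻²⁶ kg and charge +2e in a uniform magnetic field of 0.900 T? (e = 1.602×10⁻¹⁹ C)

f = |q|B/(2πm).
f = (3.204×10⁻¹⁹)(0.900)/(2π·9.14×10⁻²⁶) ≈ 5.02×10⁵ Hz.

f ≈ 5.02×10⁵ Hz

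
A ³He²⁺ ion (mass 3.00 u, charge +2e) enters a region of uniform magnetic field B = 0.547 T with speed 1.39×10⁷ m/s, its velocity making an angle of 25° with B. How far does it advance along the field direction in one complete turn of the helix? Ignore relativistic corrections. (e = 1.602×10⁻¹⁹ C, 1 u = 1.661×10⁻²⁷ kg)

p ≈ 2.25 m

v∥ = v cosθ = 1.39×10⁷·cos25° ≈ 1.260×10⁷ m/s.
T = 2πm/(|q|B) = 2π(4.983×10⁻²⁷)/((3.204×10⁻¹⁹)(0.547)) ≈ 1.786×10⁻⁷ s.
pitch = v∥ T = (1.260×10⁷)(1.786×10⁻⁷) ≈ 2.25 m.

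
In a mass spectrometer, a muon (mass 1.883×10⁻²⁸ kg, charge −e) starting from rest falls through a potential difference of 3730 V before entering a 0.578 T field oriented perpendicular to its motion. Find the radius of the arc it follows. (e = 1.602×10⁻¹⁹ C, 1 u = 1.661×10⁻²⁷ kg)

r ≈ 5.12×10⁻³ m

Acceleration: |q|V = ½mv² ⇒ v = √(2|q|V/m) = √(2·1.602×10⁻¹⁹·3730/1.883×10⁻²⁸) ≈ 2.519×10⁶ m/s.
In the field: r = mv/(|q|B) = (1.883×10⁻²⁸)(2.519×10⁶)/((1.602×10⁻¹⁹)(0.578)) ≈ 5.12×10⁻³ m.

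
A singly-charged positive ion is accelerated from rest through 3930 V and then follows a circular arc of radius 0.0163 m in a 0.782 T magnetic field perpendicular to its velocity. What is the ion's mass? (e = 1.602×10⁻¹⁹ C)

m ≈ 3.31×10⁻²⁷ kg

Combine |q|V = ½mv² and r = mv/(|q|B): eliminate v to get m = qB²r²/(2V).
m = (1.602×10⁻¹⁹)(0.782)²(0.0163)²/(2·3930) ≈ 3.31×10⁻²⁷ kg.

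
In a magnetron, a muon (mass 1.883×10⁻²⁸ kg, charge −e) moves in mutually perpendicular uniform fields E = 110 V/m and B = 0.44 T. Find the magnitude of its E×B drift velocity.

v_d ≈ 250 m/s

The steady drift has the magnetic force balancing the electric force, so v_d = E/B.
v_d = 110/0.44 = 250 m/s.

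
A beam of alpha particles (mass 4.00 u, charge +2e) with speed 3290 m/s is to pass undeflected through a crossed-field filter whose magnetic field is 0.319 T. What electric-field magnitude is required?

E = 1050 V/m

For straight-line motion qE = qvB, so E = vB.
E = 3290 × 0.319 = 1050 V/m.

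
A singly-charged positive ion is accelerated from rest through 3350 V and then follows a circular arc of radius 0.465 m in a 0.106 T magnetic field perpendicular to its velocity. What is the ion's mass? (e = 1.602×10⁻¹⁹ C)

Combine |q|V = ½mv² and r = mv/(|q|B): eliminate v to get m = qB²r²/(2V).
m = (1.602×10⁻¹⁹)(0.106)²(0.465)²/(2·3350) ≈ 5.81×10⁻²⁶ kg.

m ≈ 5.81×10⁻²⁶ kg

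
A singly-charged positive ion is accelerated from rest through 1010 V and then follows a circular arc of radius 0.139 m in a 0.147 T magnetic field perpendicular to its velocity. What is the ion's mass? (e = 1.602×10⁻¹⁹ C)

Combine |q|V = ½mv² and r = mv/(|q|B): eliminate v to get m = qB²r²/(2V).
m = (1.602×10⁻¹⁹)(0.147)²(0.139)²/(2·1010) ≈ 3.31×10⁻²⁶ kg.

m ≈ 3.31×10⁻²⁶ kg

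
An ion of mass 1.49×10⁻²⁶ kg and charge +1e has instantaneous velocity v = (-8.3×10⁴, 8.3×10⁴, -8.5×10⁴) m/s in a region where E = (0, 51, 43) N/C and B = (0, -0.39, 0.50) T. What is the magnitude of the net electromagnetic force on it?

v×B = (8350, 4.15×10⁴, 3.24×10⁴) N/C.
E + v×B = (8350, 4.16×10⁴, 3.24×10⁴) N/C.
F = q(E + v×B) = (1.602×10⁻¹⁹ C)·(8350, 4.16×10⁴, 3.24×10⁴) = (1.34×10⁻¹⁵, 6.66×10⁻¹⁵, 5.19×10⁻¹⁵) N.
|F| = 8.55×10⁻¹⁵ N.

|F| ≈ 8.55×10⁻¹⁵ N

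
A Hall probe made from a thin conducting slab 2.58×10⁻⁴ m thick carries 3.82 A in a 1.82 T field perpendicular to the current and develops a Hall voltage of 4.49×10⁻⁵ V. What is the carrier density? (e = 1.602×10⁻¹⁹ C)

From V_H = IB/(n e t), n = IB/(V_H e t).
n = (3.82)(1.82)/((4.49×10⁻⁵)(1.602×10⁻¹⁹)(2.58×10⁻⁴)) ≈ 3.75×10²⁷ m⁻³.

n ≈ 3.75×10²⁷ m⁻³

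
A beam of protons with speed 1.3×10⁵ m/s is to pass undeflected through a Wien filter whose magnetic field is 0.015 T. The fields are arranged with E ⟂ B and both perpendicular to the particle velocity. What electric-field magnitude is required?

E = 2000 V/m

For straight-line motion qE = qvB, so E = vB.
E = 1.3×10⁵ × 0.015 = 2000 V/m.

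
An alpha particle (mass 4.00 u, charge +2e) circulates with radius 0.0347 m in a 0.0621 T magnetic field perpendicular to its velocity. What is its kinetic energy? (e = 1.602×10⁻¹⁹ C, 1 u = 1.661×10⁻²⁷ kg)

v = |q|Br/m, then KE = ½mv² = (qBr)²/(2m).
v = (3.204×10⁻¹⁹)(0.0621)(0.0347)/6.644×10⁻²⁷ ≈ 1.039×10⁵ m/s.
KE = ½(6.644×10⁻²⁷)(1.039×10⁵)² ≈ 3.59×10⁻¹⁷ J = 224 eV.

KE ≈ 224 eV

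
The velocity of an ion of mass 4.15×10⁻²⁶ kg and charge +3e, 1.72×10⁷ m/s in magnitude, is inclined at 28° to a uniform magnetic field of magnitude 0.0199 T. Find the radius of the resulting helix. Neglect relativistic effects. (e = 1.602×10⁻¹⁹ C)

r ≈ 35.0 m

v⊥ = v sinθ = 1.72×10⁷·sin28° ≈ 8.075×10⁶ m/s.
r = m v⊥/(|q|B) = (4.15×10⁻²⁶)(8.075×10⁶)/((4.806×10⁻¹⁹)(0.0199)) ≈ 35.0 m.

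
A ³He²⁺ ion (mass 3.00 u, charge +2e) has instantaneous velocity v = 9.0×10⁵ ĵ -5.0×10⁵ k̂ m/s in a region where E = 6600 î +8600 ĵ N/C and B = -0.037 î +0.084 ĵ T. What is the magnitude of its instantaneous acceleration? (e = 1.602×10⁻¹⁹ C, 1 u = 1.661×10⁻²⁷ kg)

v×B = (4.20×10⁴, 1.85×10⁴, 3.33×10⁴) N/C.
E + v×B = (4.86×10⁴, 2.71×10⁴, 3.33×10⁴) N/C.
F = q(E + v×B) = (3.204×10⁻¹⁹ C)·(4.86×10⁴, 2.71×10⁴, 3.33×10⁴) = (1.56×10⁻¹⁴, 8.68×10⁻¹⁵, 1.07×10⁻¹⁴) N.
|a| = |F|/m = 2.078×10⁻¹⁴/4.983×10⁻²⁷ ≈ 4.17×10¹² m/s².

|a| ≈ 4.17×10¹² m/s²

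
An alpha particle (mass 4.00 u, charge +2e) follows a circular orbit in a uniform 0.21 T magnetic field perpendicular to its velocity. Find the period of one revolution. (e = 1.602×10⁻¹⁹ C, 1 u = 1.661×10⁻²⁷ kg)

The cyclotron period depends only on m, q, B: T = 2πm/(|q|B).
T = 2π(6.644×10⁻²⁷)/((3.204×10⁻¹⁹)(0.21)) ≈ 6.2×10⁻⁷ s.

T ≈ 6.2×10⁻⁷ s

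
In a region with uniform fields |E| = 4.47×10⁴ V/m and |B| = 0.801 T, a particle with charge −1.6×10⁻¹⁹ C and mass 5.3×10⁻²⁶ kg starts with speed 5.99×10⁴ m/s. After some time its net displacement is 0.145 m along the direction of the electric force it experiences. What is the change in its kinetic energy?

The magnetic force is always ⟂ v and does no work; only the electric force changes KE.
ΔKE = F_E · d = |q|E d = (1.6×10⁻¹⁹)(4.47×10⁴)(0.145) ≈ 1.04×10⁻¹⁵ J.

ΔKE ≈ 1.04×10⁻¹⁵ J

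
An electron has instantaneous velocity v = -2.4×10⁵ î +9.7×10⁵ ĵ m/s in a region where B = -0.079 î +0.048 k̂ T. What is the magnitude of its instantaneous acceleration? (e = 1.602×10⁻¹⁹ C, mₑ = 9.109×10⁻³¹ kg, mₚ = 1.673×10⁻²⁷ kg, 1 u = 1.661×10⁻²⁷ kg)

|a| ≈ 1.59×10¹⁶ m/s²

v×B = (4.66×10⁴, 1.15×10⁴, 7.66×10⁴) N/C.
F = q v×B = (−1.602×10⁻¹⁹ C)·(4.66×10⁴, 1.15×10⁴, 7.66×10⁴) = (-7.46×10⁻¹⁵, -1.85×10⁻¹⁵, -1.23×10⁻¹⁴) N.
|a| = |F|/m = 1.448×10⁻¹⁴/9.109×10⁻³¹ ≈ 1.59×10¹⁶ m/s².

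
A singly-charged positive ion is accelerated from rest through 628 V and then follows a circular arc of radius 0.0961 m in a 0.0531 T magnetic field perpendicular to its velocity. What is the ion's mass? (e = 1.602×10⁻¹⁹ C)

Combine |q|V = ½mv² and r = mv/(|q|B): eliminate v to get m = qB²r²/(2V).
m = (1.602×10⁻¹⁹)(0.0531)²(0.0961)²/(2·628) ≈ 3.32×10⁻²⁷ kg.

m ≈ 3.32×10⁻²⁷ kg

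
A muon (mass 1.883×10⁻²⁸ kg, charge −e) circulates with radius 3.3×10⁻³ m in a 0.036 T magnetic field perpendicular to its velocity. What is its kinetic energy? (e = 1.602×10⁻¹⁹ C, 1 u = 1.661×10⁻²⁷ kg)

v = |q|Br/m, then KE = ½mv² = (qBr)²/(2m).
v = (1.602×10⁻¹⁹)(0.036)(3.3×10⁻³)/1.883×10⁻²⁸ ≈ 1.011×10⁵ m/s.
KE = ½(1.883×10⁻²⁸)(1.011×10⁵)² ≈ 9.6×10⁻¹⁹ J = 6.0 eV.

KE ≈ 6.0 eV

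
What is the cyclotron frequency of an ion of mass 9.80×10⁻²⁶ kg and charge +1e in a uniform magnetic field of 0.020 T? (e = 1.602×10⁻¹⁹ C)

f = |q|B/(2πm).
f = (1.602×10⁻¹⁹)(0.020)/(2π·9.80×10⁻²⁶) ≈ 5200 Hz.

f ≈ 5200 Hz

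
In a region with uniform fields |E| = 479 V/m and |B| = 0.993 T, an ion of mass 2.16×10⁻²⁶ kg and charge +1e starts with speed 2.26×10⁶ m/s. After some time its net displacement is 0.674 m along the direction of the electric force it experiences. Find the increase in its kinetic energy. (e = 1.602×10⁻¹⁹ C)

The magnetic force is always ⟂ v and does no work; only the electric force changes KE.
ΔKE = F_E · d = |q|E d = (1.602×10⁻¹⁹)(479)(0.674) ≈ 5.17×10⁻¹⁷ J.

ΔKE ≈ 5.17×10⁻¹⁷ J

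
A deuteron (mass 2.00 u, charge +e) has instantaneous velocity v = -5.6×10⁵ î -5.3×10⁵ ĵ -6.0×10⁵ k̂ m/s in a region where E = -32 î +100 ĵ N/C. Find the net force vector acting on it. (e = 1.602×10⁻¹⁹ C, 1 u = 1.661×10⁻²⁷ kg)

Only an electric field acts, so F = qE = (1.602×10⁻¹⁹ C)·(-32.0, 100, 0) = (-5.13×10⁻¹⁸, 1.60×10⁻¹⁷, 0) N.

F ≈ (-5.13×10⁻¹⁸, 1.60×10⁻¹⁷, 0) N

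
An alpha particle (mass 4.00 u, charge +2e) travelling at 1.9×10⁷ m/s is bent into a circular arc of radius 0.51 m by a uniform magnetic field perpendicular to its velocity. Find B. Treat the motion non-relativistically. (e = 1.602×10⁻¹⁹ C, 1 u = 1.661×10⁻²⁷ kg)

From |q|vB = mv²/r, B = mv/(|q|r).
B = (6.644×10⁻²⁷)(1.9×10⁷)/((3.204×10⁻¹⁹)(0.51)) ≈ 0.77 T.

B ≈ 0.77 T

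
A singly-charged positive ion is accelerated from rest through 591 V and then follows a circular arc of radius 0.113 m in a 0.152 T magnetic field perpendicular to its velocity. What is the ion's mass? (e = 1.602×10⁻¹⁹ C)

m ≈ 4.00×10⁻²⁶ kg

Combine |q|V = ½mv² and r = mv/(|q|B): eliminate v to get m = qB²r²/(2V).
m = (1.602×10⁻¹⁹)(0.152)²(0.113)²/(2·591) ≈ 4.00×10⁻²⁶ kg.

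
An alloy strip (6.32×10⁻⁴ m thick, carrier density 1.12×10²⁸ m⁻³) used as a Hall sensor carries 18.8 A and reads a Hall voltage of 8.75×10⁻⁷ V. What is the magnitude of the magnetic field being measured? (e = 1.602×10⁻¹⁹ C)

B ≈ 0.0528 T

From V_H = IB/(n e t), B = V_H n e t / I.
B = (8.75×10⁻⁷)(1.12×10²⁸)(1.602×10⁻¹⁹)(6.32×10⁻⁴)/18.8 ≈ 0.0528 T.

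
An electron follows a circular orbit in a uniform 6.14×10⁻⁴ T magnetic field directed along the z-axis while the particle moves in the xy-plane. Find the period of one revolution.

The cyclotron period depends only on m, q, B: T = 2πm/(|q|B).
T = 2π(9.109×10⁻³¹)/((1.602×10⁻¹⁹)(6.14×10⁻⁴)) ≈ 5.82×10⁻⁸ s.

T ≈ 5.82×10⁻⁸ s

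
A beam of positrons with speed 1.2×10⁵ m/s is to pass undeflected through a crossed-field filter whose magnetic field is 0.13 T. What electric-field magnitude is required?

E = 1.6×10⁴ V/m

For straight-line motion qE = qvB, so E = vB.
E = 1.2×10⁵ × 0.13 = 1.6×10⁴ V/m.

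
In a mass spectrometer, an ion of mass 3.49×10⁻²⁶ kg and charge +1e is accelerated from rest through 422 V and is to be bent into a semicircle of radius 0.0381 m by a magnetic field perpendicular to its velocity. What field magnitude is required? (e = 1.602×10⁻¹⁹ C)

v = √(2|q|V/m) = √(2·1.602×10⁻¹⁹·422/3.49×10⁻²⁶) ≈ 6.224×10⁴ m/s.
B = mv/(|q|r) = (3.49×10⁻²⁶)(6.224×10⁴)/((1.602×10⁻¹⁹)(0.0381)) ≈ 0.356 T.

B ≈ 0.356 T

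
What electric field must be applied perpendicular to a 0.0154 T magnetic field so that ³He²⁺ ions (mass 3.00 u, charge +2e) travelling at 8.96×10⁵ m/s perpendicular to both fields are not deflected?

For straight-line motion qE = qvB, so E = vB.
E = 8.96×10⁵ × 0.0154 = 1.38×10⁴ V/m.

E = 1.38×10⁴ V/m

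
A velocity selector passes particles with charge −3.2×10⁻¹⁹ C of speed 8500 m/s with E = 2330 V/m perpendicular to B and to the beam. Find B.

B = 0.274 T

Balance of forces in the selector: qE = qvB ⇒ B = E/v.
B = 2330/8500 = 0.274 T.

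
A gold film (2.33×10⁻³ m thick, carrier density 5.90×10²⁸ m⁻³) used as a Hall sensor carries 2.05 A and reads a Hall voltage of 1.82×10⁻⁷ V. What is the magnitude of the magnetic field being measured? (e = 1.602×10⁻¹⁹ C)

From V_H = IB/(n e t), B = V_H n e t / I.
B = (1.82×10⁻⁷)(5.90×10²⁸)(1.602×10⁻¹⁹)(2.33×10⁻³)/2.05 ≈ 1.96 T.

B ≈ 1.96 T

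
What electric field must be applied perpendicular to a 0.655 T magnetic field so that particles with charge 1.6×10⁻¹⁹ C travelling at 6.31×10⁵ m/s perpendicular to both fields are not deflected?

E = 4.13×10⁵ V/m

For straight-line motion qE = qvB, so E = vB.
E = 6.31×10⁵ × 0.655 = 4.13×10⁵ V/m.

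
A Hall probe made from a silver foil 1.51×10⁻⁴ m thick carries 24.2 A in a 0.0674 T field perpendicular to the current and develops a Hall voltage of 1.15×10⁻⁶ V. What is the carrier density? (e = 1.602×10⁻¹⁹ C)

From V_H = IB/(n e t), n = IB/(V_H e t).
n = (24.2)(0.0674)/((1.15×10⁻⁶)(1.602×10⁻¹⁹)(1.51×10⁻⁴)) ≈ 5.86×10²⁸ m⁻³.

n ≈ 5.86×10²⁸ m⁻³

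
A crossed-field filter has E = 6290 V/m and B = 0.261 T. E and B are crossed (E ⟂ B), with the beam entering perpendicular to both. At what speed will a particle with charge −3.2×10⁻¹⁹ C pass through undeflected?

Straight-line motion ⇒ electric and magnetic forces cancel, so E = vB.
v = E/B = 6290/0.261 = 2.41×10⁴ m/s.

v = 2.41×10⁴ m/s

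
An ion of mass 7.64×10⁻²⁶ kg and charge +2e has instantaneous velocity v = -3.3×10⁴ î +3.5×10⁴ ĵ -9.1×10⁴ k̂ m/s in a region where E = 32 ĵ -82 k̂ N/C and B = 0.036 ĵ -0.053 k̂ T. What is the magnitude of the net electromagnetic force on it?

v×B = (1420, -1750, -1190) N/C.
E + v×B = (1420, -1720, -1270) N/C.
F = q(E + v×B) = (3.204×10⁻¹⁹ C)·(1420, -1720, -1270) = (4.55×10⁻¹⁶, -5.50×10⁻¹⁶, -4.07×10⁻¹⁶) N.
|F| = 8.22×10⁻¹⁶ N.

|F| ≈ 8.22×10⁻¹⁶ N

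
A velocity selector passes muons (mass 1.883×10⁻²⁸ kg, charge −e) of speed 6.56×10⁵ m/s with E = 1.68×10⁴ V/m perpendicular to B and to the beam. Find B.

B = 0.0256 T

Balance of forces in the selector: qE = qvB ⇒ B = E/v.
B = 1.68×10⁴/6.56×10⁵ = 0.0256 T.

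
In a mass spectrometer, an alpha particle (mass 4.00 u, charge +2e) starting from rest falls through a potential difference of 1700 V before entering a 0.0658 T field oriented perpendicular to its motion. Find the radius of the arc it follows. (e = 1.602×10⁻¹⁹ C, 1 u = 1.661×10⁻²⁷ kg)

r ≈ 0.128 m

Acceleration: |q|V = ½mv² ⇒ v = √(2|q|V/m) = √(2·3.204×10⁻¹⁹·1700/6.644×10⁻²⁷) ≈ 4.049×10⁵ m/s.
In the field: r = mv/(|q|B) = (6.644×10⁻²⁷)(4.049×10⁵)/((3.204×10⁻¹⁹)(0.0658)) ≈ 0.128 m.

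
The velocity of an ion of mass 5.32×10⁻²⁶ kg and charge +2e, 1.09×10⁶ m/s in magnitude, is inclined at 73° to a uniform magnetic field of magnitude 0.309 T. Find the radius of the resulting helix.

r ≈ 0.560 m

v⊥ = v sinθ = 1.09×10⁶·sin73° ≈ 1.042×10⁶ m/s.
r = m v⊥/(|q|B) = (5.32×10⁻²⁶)(1.042×10⁶)/((3.204×10⁻¹⁹)(0.309)) ≈ 0.560 m.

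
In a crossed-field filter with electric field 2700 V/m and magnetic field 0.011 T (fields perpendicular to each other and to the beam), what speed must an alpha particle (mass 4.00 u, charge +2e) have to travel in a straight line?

v = 2.5×10⁵ m/s

For undeflected motion the electric and magnetic forces balance: qE = qvB.
v = E/B = 2700/0.011 = 2.5×10⁵ m/s.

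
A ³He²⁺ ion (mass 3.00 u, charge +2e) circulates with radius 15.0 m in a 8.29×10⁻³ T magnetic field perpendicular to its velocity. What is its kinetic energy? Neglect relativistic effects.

v = |q|Br/m, then KE = ½mv² = (qBr)²/(2m).
v = (3.204×10⁻¹⁹)(8.29×10⁻³)(15.0)/4.983×10⁻²⁷ ≈ 7.996×10⁶ m/s.
KE = ½(4.983×10⁻²⁷)(7.996×10⁶)² ≈ 1.59×10⁻¹³ J.

KE ≈ 1.59×10⁻¹³ J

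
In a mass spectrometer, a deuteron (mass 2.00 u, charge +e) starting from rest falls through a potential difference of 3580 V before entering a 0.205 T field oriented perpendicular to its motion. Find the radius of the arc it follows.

r ≈ 0.0594 m

Acceleration: |q|V = ½mv² ⇒ v = √(2|q|V/m) = √(2·1.602×10⁻¹⁹·3580/3.322×10⁻²⁷) ≈ 5.876×10⁵ m/s.
In the field: r = mv/(|q|B) = (3.322×10⁻²⁷)(5.876×10⁵)/((1.602×10⁻¹⁹)(0.205)) ≈ 0.0594 m.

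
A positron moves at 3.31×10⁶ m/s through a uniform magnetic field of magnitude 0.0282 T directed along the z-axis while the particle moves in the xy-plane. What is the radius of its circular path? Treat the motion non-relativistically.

r ≈ 6.67×10⁻⁴ m

The magnetic force provides the centripetal force: |q|vB = mv²/r.
r = mv/(|q|B) = (9.109×10⁻³¹)(3.31×10⁶)/((1.602×10⁻¹⁹)(0.0282)) ≈ 6.67×10⁻⁴ m.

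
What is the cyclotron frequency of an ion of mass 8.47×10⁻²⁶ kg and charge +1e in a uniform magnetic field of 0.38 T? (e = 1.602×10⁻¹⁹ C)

f ≈ 1.1×10⁵ Hz

f = |q|B/(2πm).
f = (1.602×10⁻¹⁹)(0.38)/(2π·8.47×10⁻²⁶) ≈ 1.1×10⁵ Hz.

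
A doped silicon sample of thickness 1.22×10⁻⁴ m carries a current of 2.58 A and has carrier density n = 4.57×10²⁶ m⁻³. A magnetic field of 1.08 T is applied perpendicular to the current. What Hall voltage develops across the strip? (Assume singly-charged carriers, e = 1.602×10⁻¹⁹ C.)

V_H ≈ 3.12×10⁻⁴ V

V_H = IB/(n e t).
V_H = (2.58)(1.08)/((4.57×10²⁶)(1.602×10⁻¹⁹)(1.22×10⁻⁴)) ≈ 3.12×10⁻⁴ V.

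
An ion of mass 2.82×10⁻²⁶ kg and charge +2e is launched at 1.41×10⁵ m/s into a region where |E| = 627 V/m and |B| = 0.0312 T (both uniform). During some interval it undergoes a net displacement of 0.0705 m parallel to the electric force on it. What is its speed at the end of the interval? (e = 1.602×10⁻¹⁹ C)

B does no work; ΔKE = |q|E d.
½mv_f² = ½mv₀² + |q|Ed = ½(2.82×10⁻²⁶)(1.41×10⁵)² + (3.204×10⁻¹⁹)(627)(0.0705) ≈ 2.803×10⁻¹⁶ J + 1.416×10⁻¹⁷ J ≈ 2.945×10⁻¹⁶ J.
v_f = √(2·2.945×10⁻¹⁶/2.82×10⁻²⁶) ≈ 1.45×10⁵ m/s.

v_f ≈ 1.45×10⁵ m/s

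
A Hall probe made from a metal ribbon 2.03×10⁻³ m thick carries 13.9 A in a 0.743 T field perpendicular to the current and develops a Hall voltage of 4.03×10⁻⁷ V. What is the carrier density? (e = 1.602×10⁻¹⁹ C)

n ≈ 7.88×10²⁸ m⁻³

From V_H = IB/(n e t), n = IB/(V_H e t).
n = (13.9)(0.743)/((4.03×10⁻⁷)(1.602×10⁻¹⁹)(2.03×10⁻³)) ≈ 7.88×10²⁸ m⁻³.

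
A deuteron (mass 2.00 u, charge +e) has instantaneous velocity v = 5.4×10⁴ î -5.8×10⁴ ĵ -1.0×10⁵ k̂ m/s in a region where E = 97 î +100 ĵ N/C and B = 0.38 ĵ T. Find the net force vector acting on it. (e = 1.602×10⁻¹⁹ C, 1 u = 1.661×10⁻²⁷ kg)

F ≈ (6.10×10⁻¹⁵, 1.60×10⁻¹⁷, 3.29×10⁻¹⁵) N

v×B = (3.80×10⁴, 0, 2.05×10⁴) N/C.
E + v×B = (3.81×10⁴, 100, 2.05×10⁴) N/C.
F = q(E + v×B) = (1.602×10⁻¹⁹ C)·(3.81×10⁴, 100, 2.05×10⁴) = (6.10×10⁻¹⁵, 1.60×10⁻¹⁷, 3.29×10⁻¹⁵) N.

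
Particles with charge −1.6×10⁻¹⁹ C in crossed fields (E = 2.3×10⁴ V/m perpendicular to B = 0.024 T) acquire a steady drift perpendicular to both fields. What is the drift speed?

The steady drift has the magnetic force balancing the electric force, so v_d = E/B.
v_d = 2.3×10⁴/0.024 = 9.6×10⁵ m/s.

v_d ≈ 9.6×10⁵ m/s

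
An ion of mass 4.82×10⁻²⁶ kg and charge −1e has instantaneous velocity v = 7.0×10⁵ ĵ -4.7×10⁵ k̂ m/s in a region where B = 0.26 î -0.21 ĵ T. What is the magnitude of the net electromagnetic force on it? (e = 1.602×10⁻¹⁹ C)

v×B = (-9.87×10⁴, -1.22×10⁵, -1.82×10⁵) N/C.
F = q v×B = (−1.602×10⁻¹⁹ C)·(-9.87×10⁴, -1.22×10⁵, -1.82×10⁵) = (1.58×10⁻¹⁴, 1.96×10⁻¹⁴, 2.92×10⁻¹⁴) N.
|F| = 3.85×10⁻¹⁴ N.

|F| ≈ 3.85×10⁻¹⁴ N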